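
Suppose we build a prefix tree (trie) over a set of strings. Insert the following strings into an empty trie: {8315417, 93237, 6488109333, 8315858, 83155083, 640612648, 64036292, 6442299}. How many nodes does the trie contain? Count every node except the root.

For each word, the new-node count is its length minus the longest prefix already in the trie:
  "8315417" → 7 new (8, 3, 1, 5, 4, 1, 7)
  "93237" → 5 new (9, 3, 2, 3, 7)
  "6488109333" → 10 new (6, 4, 8, 8, 1, 0, 9, 3, 3, 3)
  "8315858" → prefix "8315" already present; 3 new (8, 5, 8)
  "83155083" → prefix "8315" already present; 4 new (5, 0, 8, 3)
  "640612648" → prefix "64" already present; 7 new (0, 6, 1, 2, 6, 4, 8)
  "64036292" → prefix "640" already present; 5 new (3, 6, 2, 9, 2)
  "6442299" → prefix "64" already present; 5 new (4, 2, 2, 9, 9)
Total nodes = 7 + 5 + 10 + 3 + 4 + 7 + 5 + 5 = 46

46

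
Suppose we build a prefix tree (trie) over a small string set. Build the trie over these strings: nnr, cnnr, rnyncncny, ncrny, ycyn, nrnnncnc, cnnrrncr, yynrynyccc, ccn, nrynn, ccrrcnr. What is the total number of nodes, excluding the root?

Insert word by word; a character creates a node only if that edge doesn't already exist:
  "nnr" → 3 new (n, n, r)
  "cnnr" → 4 new (c, n, n, r)
  "rnyncncny" → 9 new (r, n, y, n, c, n, c, n, y)
  "ncrny" → prefix "n" already present; 4 new (c, r, n, y)
  "ycyn" → 4 new (y, c, y, n)
  "nrnnncnc" → prefix "n" already present; 7 new (r, n, n, n, c, n, c)
  "cnnrrncr" → prefix "cnnr" already present; 4 new (r, n, c, r)
  "yynrynyccc" → prefix "y" already present; 9 new (y, n, r, y, n, y, c, c, c)
  "ccn" → prefix "c" already present; 2 new (c, n)
  "nrynn" → prefix "nr" already present; 3 new (y, n, n)
  "ccrrcnr" → prefix "cc" already present; 5 new (r, r, c, n, r)
Total nodes = 3 + 4 + 9 + 4 + 4 + 7 + 4 + 9 + 2 + 3 + 5 = 54

54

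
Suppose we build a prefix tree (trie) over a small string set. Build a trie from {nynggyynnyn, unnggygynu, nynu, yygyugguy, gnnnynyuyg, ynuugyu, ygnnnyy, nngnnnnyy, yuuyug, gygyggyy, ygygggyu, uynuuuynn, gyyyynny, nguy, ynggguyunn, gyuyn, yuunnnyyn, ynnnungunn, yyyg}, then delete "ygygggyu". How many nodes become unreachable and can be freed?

After clearing the end-marker at "ygygggyu", prune upward until reaching a node still needed by another word.
The suffix "ygggyu" (6 nodes) is used only by "ygygggyu"; the node for "yg" still has the child "n", so pruning stops there.
Nodes removed: 6

6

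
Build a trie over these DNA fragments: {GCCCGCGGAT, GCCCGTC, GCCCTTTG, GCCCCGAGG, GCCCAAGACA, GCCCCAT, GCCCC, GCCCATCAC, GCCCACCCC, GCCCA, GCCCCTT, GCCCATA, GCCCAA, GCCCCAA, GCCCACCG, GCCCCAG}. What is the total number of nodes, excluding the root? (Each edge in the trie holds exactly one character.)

For each word, the new-node count is its length minus the longest prefix already in the trie:
  "GCCCGCGGAT" → 10 new (G, C, C, C, G, C, G, G, A, T)
  "GCCCGTC" → prefix "GCCCG" already present; 2 new (T, C)
  "GCCCTTTG" → prefix "GCCC" already present; 4 new (T, T, T, G)
  "GCCCCGAGG" → prefix "GCCC" already present; 5 new (C, G, A, G, G)
  "GCCCAAGACA" → prefix "GCCC" already present; 6 new (A, A, G, A, C, A)
  "GCCCCAT" → prefix "GCCCC" already present; 2 new (A, T)
  "GCCCC" → prefix "GCCCC" already present; 0 new (none)
  "GCCCATCAC" → prefix "GCCCA" already present; 4 new (T, C, A, C)
  "GCCCACCCC" → prefix "GCCCA" already present; 4 new (C, C, C, C)
  "GCCCA" → prefix "GCCCA" already present; 0 new (none)
  "GCCCCTT" → prefix "GCCCC" already present; 2 new (T, T)
  "GCCCATA" → prefix "GCCCAT" already present; 1 new (A)
  "GCCCAA" → prefix "GCCCAA" already present; 0 new (none)
  "GCCCCAA" → prefix "GCCCCA" already present; 1 new (A)
  "GCCCACCG" → prefix "GCCCACC" already present; 1 new (G)
  "GCCCCAG" → prefix "GCCCCA" already present; 1 new (G)
Total nodes = 10 + 2 + 4 + 5 + 6 + 2 + 0 + 4 + 4 + 0 + 2 + 1 + 0 + 1 + 1 + 1 = 43

43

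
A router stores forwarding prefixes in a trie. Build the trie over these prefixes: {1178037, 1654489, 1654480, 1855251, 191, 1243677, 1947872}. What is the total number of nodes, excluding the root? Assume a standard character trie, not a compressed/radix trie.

33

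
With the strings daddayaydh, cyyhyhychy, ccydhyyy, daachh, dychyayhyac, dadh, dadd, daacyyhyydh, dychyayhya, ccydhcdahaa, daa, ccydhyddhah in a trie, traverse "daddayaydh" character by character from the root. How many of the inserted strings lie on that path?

Check each prefix of "daddayaydh" against the stored set — each match is an end-marker on the path.
Prefixes of the query that are stored words: "dadd", "daddayaydh"
Count: 2

2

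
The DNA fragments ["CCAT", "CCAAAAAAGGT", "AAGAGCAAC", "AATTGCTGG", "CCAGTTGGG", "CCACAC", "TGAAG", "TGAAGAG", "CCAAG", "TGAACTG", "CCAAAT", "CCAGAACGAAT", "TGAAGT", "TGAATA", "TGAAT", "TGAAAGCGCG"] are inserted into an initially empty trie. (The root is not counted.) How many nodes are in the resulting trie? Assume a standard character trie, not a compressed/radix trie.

65

Trace insertions, counting only characters that open a new branch:
  "CCAT" → 4 new (C, C, A, T)
  "CCAAAAAAGGT" → prefix "CCA" already present; 8 new (A, A, A, A, A, G, G, T)
  "AAGAGCAAC" → 9 new (A, A, G, A, G, C, A, A, C)
  "AATTGCTGG" → prefix "AA" already present; 7 new (T, T, G, C, T, G, G)
  "CCAGTTGGG" → prefix "CCA" already present; 6 new (G, T, T, G, G, G)
  "CCACAC" → prefix "CCA" already present; 3 new (C, A, C)
  "TGAAG" → 5 new (T, G, A, A, G)
  "TGAAGAG" → prefix "TGAAG" already present; 2 new (A, G)
  "CCAAG" → prefix "CCAA" already present; 1 new (G)
  "TGAACTG" → prefix "TGAA" already present; 3 new (C, T, G)
  "CCAAAT" → prefix "CCAAA" already present; 1 new (T)
  "CCAGAACGAAT" → prefix "CCAG" already present; 7 new (A, A, C, G, A, A, T)
  "TGAAGT" → prefix "TGAAG" already present; 1 new (T)
  "TGAATA" → prefix "TGAA" already present; 2 new (T, A)
  "TGAAT" → prefix "TGAAT" already present; 0 new (none)
  "TGAAAGCGCG" → prefix "TGAA" already present; 6 new (A, G, C, G, C, G)
Total nodes = 4 + 8 + 9 + 7 + 6 + 3 + 5 + 2 + 1 + 3 + 1 + 7 + 1 + 2 + 0 + 6 = 65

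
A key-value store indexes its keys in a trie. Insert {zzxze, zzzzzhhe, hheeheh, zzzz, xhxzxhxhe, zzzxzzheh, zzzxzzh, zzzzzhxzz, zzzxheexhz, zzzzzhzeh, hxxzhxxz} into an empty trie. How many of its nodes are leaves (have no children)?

A leaf is a node with no children — equivalently, the end of a word that is not a proper prefix of any other stored word.
Those words: "hheeheh", "hxxzhxxz", "xhxzxhxhe", "zzxze", "zzzxheexhz", "zzzxzzheh", "zzzzzhhe", "zzzzzhxzz", "zzzzzhzeh"
Leaf count: 9

9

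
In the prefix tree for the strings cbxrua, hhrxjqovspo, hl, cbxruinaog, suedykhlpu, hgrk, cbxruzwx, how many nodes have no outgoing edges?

7

Leaves are exactly the stored words that no other stored word extends.
Those words: "cbxrua", "cbxruinaog", "cbxruzwx", "hgrk", "hhrxjqovspo", "hl", "suedykhlpu"
Leaf count: 7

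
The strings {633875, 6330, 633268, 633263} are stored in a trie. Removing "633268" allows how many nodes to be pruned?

1

A node on "633268"'s path can go only if nothing else ends at it or branches off below it.
The suffix "8" (1 node) is used only by "633268"; the node for "63326" still has the child "3", so pruning stops there.
Nodes removed: 1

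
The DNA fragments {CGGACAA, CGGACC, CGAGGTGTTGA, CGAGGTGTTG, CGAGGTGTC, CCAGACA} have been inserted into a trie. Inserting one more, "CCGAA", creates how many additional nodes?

Walking "CCGAA" from the root, the first 2 characters ("CC") follow existing edges; "G" is the first miss.
Each of the 3 remaining characters creates one node.

3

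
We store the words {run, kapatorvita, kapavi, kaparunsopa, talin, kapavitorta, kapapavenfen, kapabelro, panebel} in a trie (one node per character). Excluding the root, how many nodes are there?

For each word, the new-node count is its length minus the longest prefix already in the trie:
  "run" → 3 new (r, u, n)
  "kapatorvita" → 11 new (k, a, p, a, t, o, r, v, i, t, a)
  "kapavi" → prefix "kapa" already present; 2 new (v, i)
  "kaparunsopa" → prefix "kapa" already present; 7 new (r, u, n, s, o, p, a)
  "talin" → 5 new (t, a, l, i, n)
  "kapavitorta" → prefix "kapavi" already present; 5 new (t, o, r, t, a)
  "kapapavenfen" → prefix "kapa" already present; 8 new (p, a, v, e, n, f, e, n)
  "kapabelro" → prefix "kapa" already present; 5 new (b, e, l, r, o)
  "panebel" → 7 new (p, a, n, e, b, e, l)
Total nodes = 3 + 11 + 2 + 7 + 5 + 5 + 8 + 5 + 7 = 53

53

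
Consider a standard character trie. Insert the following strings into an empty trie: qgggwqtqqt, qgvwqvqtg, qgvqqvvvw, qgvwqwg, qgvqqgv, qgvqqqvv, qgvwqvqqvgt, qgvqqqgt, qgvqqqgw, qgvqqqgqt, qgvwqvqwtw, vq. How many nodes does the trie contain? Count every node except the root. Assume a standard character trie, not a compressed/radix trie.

44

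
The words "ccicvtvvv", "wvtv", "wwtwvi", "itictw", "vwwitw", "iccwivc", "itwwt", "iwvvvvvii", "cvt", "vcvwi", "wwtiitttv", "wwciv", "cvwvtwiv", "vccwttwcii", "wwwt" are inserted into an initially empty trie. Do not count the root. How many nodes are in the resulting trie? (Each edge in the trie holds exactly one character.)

Insert word by word; a character creates a node only if that edge doesn't already exist:
  "ccicvtvvv" → 9 new (c, c, i, c, v, t, v, v, v)
  "wvtv" → 4 new (w, v, t, v)
  "wwtwvi" → prefix "w" already present; 5 new (w, t, w, v, i)
  "itictw" → 6 new (i, t, i, c, t, w)
  "vwwitw" → 6 new (v, w, w, i, t, w)
  "iccwivc" → prefix "i" already present; 6 new (c, c, w, i, v, c)
  "itwwt" → prefix "it" already present; 3 new (w, w, t)
  "iwvvvvvii" → prefix "i" already present; 8 new (w, v, v, v, v, v, i, i)
  "cvt" → prefix "c" already present; 2 new (v, t)
  "vcvwi" → prefix "v" already present; 4 new (c, v, w, i)
  "wwtiitttv" → prefix "wwt" already present; 6 new (i, i, t, t, t, v)
  "wwciv" → prefix "ww" already present; 3 new (c, i, v)
  "cvwvtwiv" → prefix "cv" already present; 6 new (w, v, t, w, i, v)
  "vccwttwcii" → prefix "vc" already present; 8 new (c, w, t, t, w, c, i, i)
  "wwwt" → prefix "ww" already present; 2 new (w, t)
Total nodes = 9 + 4 + 5 + 6 + 6 + 6 + 3 + 8 + 2 + 4 + 6 + 3 + 6 + 8 + 2 = 78

78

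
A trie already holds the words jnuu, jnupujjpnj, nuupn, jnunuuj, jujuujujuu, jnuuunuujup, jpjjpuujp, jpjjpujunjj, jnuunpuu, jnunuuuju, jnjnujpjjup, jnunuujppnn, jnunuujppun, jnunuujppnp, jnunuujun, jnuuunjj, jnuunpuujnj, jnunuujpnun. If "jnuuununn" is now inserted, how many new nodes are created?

2

The longest prefix of "jnuuununn" already in the trie is "jnuuunu" (length 7).
So 9 − 7 = 2 new nodes.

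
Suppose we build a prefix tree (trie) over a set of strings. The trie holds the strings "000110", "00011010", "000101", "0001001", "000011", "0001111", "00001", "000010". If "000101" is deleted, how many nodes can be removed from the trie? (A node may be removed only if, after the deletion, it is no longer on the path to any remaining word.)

1

Walk "000101" from the leaf back toward the root, removing each node that no remaining word uses.
The suffix "1" (1 node) is used only by "000101"; the node for "00010" still has the child "0", so pruning stops there.
Nodes removed: 1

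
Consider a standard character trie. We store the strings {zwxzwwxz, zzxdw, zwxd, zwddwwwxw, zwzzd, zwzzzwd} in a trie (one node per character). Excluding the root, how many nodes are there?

Trie structure (* marks end of a word):
(root)
└─ z
   ├─ w
   │  ├─ d
   │  │  └─ d
   │  │     └─ w
   │  │        └─ w
   │  │           └─ w
   │  │              └─ x
   │  │                 └─ w *
   │  ├─ x
   │  │  ├─ d *
   │  │  └─ z
   │  │     └─ w
   │  │        └─ w
   │  │           └─ x
   │  │              └─ z *
   │  └─ z
   │     └─ z
   │        ├─ d *
   │        └─ z
   │           └─ w
   │              └─ d *
   └─ z
      └─ x
         └─ d
            └─ w *
Counting every labelled node above: 26.

26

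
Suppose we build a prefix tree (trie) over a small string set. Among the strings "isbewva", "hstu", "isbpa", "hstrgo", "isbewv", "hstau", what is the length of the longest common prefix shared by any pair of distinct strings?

The deepest shared node is where two words last agree before diverging.
e.g. "isbewv" and "isbewva" share the prefix "isbewv" of length 6; no pair shares a longer one.
Longest shared-prefix length: 6

6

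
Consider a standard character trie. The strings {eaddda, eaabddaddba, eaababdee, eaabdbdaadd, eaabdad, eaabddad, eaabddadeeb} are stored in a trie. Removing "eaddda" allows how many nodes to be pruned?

4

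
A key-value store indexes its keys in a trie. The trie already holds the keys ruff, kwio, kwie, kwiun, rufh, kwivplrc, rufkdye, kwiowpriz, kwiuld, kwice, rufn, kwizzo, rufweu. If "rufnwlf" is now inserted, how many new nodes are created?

3

Walking "rufnwlf" from the root, the first 4 characters ("rufn") follow existing edges; "w" is the first miss.
Each of the 3 remaining characters creates one node.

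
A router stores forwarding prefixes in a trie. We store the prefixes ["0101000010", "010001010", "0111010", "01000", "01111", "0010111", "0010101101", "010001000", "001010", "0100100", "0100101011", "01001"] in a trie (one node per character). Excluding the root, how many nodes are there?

Insert word by word; a character creates a node only if that edge doesn't already exist:
  "0101000010" → 10 new (0, 1, 0, 1, 0, 0, 0, 0, 1, 0)
  "010001010" → prefix "010" already present; 6 new (0, 0, 1, 0, 1, 0)
  "0111010" → prefix "01" already present; 5 new (1, 1, 0, 1, 0)
  "01000" → prefix "01000" already present; 0 new (none)
  "01111" → prefix "0111" already present; 1 new (1)
  "0010111" → prefix "0" already present; 6 new (0, 1, 0, 1, 1, 1)
  "0010101101" → prefix "00101" already present; 5 new (0, 1, 1, 0, 1)
  "010001000" → prefix "0100010" already present; 2 new (0, 0)
  "001010" → prefix "001010" already present; 0 new (none)
  "0100100" → prefix "0100" already present; 3 new (1, 0, 0)
  "0100101011" → prefix "010010" already present; 4 new (1, 0, 1, 1)
  "01001" → prefix "01001" already present; 0 new (none)
Total nodes = 10 + 6 + 5 + 0 + 1 + 6 + 5 + 2 + 0 + 3 + 4 + 0 = 42

42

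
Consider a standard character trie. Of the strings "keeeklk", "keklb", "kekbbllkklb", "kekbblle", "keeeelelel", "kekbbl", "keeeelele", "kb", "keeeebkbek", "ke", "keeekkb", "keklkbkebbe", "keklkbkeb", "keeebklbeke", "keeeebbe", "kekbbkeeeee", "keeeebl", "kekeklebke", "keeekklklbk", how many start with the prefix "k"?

Traverse to the node for "k", then collect every word in that subtree.
Matches: "kb", "ke", "keeebklbeke", "keeeebbe", "keeeebkbek", "keeeebl", "keeeelele", "keeeelelel", "keeekkb", "keeekklklbk", "keeeklk", "kekbbkeeeee", "kekbbl", "kekbblle", "kekbbllkklb", "kekeklebke", "keklb", "keklkbkeb", "keklkbkebbe"
Count: 19

19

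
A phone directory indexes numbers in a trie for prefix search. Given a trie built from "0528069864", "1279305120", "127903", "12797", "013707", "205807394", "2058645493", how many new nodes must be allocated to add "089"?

2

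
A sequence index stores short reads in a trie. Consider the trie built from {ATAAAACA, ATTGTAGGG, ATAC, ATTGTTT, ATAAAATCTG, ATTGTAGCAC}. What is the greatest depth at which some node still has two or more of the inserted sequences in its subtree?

The deepest shared node is where two words last agree before diverging.
"ATTGTAGCAC" and "ATTGTAGGG" agree on "ATTGTAG" (7 characters) before diverging; nothing deeper is shared.
Longest shared-prefix length: 7

7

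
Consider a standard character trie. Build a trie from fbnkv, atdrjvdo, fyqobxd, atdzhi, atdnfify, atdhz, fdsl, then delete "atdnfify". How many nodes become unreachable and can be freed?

5

Walk "atdnfify" from the leaf back toward the root, removing each node that no remaining word uses.
The suffix "nfify" (5 nodes) is used only by "atdnfify"; the node for "atd" still has the child "r", so pruning stops there.
Nodes removed: 5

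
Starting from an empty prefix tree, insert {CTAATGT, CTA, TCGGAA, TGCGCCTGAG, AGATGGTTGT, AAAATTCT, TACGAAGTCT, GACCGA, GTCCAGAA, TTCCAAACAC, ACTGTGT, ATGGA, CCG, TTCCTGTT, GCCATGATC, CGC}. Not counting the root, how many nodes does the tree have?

Insert word by word; a character creates a node only if that edge doesn't already exist:
  "CTAATGT" → 7 new (C, T, A, A, T, G, T)
  "CTA" → prefix "CTA" already present; 0 new (none)
  "TCGGAA" → 6 new (T, C, G, G, A, A)
  "TGCGCCTGAG" → prefix "T" already present; 9 new (G, C, G, C, C, T, G, A, G)
  "AGATGGTTGT" → 10 new (A, G, A, T, G, G, T, T, G, T)
  "AAAATTCT" → prefix "A" already present; 7 new (A, A, A, T, T, C, T)
  "TACGAAGTCT" → prefix "T" already present; 9 new (A, C, G, A, A, G, T, C, T)
  "GACCGA" → 6 new (G, A, C, C, G, A)
  "GTCCAGAA" → prefix "G" already present; 7 new (T, C, C, A, G, A, A)
  "TTCCAAACAC" → prefix "T" already present; 9 new (T, C, C, A, A, A, C, A, C)
  "ACTGTGT" → prefix "A" already present; 6 new (C, T, G, T, G, T)
  "ATGGA" → prefix "A" already present; 4 new (T, G, G, A)
  "CCG" → prefix "C" already present; 2 new (C, G)
  "TTCCTGTT" → prefix "TTCC" already present; 4 new (T, G, T, T)
  "GCCATGATC" → prefix "G" already present; 8 new (C, C, A, T, G, A, T, C)
  "CGC" → prefix "C" already present; 2 new (G, C)
Total nodes = 7 + 0 + 6 + 9 + 10 + 7 + 9 + 6 + 7 + 9 + 6 + 4 + 2 + 4 + 8 + 2 = 96

96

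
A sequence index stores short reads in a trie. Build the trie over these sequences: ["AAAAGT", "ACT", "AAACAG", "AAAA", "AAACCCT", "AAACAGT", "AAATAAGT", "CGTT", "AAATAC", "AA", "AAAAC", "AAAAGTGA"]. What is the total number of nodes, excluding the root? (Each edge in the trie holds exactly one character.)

Count nodes per top-level branch (shared prefixes stored once):
  'A'-branch (AA, AAAA, AAAAC, AAAAGT, AAAAGTGA, AAACAG, AAACAGT, AAACCCT, AAATAAGT, AAATAC, ACT): 24 nodes
  'C'-branch (CGTT): 4 nodes
Sum: 28

28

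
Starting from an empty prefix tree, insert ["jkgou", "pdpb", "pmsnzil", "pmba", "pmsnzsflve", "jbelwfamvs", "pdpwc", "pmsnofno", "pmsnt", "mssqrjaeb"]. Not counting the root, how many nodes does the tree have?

For each word, the new-node count is its length minus the longest prefix already in the trie:
  "jkgou" → 5 new (j, k, g, o, u)
  "pdpb" → 4 new (p, d, p, b)
  "pmsnzil" → prefix "p" already present; 6 new (m, s, n, z, i, l)
  "pmba" → prefix "pm" already present; 2 new (b, a)
  "pmsnzsflve" → prefix "pmsnz" already present; 5 new (s, f, l, v, e)
  "jbelwfamvs" → prefix "j" already present; 9 new (b, e, l, w, f, a, m, v, s)
  "pdpwc" → prefix "pdp" already present; 2 new (w, c)
  "pmsnofno" → prefix "pmsn" already present; 4 new (o, f, n, o)
  "pmsnt" → prefix "pmsn" already present; 1 new (t)
  "mssqrjaeb" → 9 new (m, s, s, q, r, j, a, e, b)
Total nodes = 5 + 4 + 6 + 2 + 5 + 9 + 2 + 4 + 1 + 9 = 47

47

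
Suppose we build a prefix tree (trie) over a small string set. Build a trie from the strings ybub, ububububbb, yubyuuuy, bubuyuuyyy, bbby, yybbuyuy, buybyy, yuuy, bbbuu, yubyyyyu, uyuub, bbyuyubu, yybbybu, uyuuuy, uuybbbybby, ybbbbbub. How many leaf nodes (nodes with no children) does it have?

16

Leaves are exactly the stored words that no other stored word extends.
Those words: "bbbuu", "bbby", "bbyuyubu", "bubuyuuyyy", "buybyy", "ububububbb", "uuybbbybby", "uyuub", "uyuuuy", "ybbbbbub", "ybub", "yubyuuuy", "yubyyyyu", "yuuy", "yybbuyuy", "yybbybu"
Leaf count: 16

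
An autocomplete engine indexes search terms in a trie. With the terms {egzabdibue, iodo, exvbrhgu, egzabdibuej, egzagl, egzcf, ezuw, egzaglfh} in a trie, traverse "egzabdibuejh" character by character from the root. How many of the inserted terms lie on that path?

2

Walk "egzabdibuejh" from the root; an end-of-word marker is hit whenever a stored word is a prefix of "egzabdibuejh".
Prefixes of the query that are stored words: "egzabdibue", "egzabdibuej"
Count: 2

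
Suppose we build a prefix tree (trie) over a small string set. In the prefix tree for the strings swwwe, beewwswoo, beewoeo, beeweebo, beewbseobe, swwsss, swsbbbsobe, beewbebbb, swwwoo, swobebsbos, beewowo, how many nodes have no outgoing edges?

Leaves are exactly the stored words that no other stored word extends.
Those words: "beewbebbb", "beewbseobe", "beeweebo", "beewoeo", "beewowo", "beewwswoo", "swobebsbos", "swsbbbsobe", "swwsss", "swwwe", "swwwoo"
Leaf count: 11

11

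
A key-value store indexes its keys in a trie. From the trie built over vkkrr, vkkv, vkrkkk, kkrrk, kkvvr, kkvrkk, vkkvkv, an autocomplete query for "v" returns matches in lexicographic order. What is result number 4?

Filter for "v…" and sort: "vkkrr", "vkkv", "vkkvkv", "vkrkkk"
Position 4: vkrkkk

vkrkkk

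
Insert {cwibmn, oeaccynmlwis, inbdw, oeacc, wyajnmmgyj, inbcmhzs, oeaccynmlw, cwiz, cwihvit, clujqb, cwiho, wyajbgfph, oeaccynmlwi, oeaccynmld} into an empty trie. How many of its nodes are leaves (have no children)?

Leaves are exactly the stored words that no other stored word extends.
Those words: "clujqb", "cwibmn", "cwiho", "cwihvit", "cwiz", "inbcmhzs", "inbdw", "oeaccynmld", "oeaccynmlwis", "wyajbgfph", "wyajnmmgyj"
Leaf count: 11

11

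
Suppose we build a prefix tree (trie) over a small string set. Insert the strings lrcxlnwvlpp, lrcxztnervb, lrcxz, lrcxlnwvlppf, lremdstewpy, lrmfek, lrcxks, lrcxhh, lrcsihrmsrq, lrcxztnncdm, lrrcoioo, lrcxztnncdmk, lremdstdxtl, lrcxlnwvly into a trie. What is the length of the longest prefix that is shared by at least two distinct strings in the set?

11

Look for the deepest trie node that still has at least two words in its subtree.
e.g. "lrcxlnwvlpp" and "lrcxlnwvlppf" share the prefix "lrcxlnwvlpp" of length 11; no pair shares a longer one.
Longest shared-prefix length: 11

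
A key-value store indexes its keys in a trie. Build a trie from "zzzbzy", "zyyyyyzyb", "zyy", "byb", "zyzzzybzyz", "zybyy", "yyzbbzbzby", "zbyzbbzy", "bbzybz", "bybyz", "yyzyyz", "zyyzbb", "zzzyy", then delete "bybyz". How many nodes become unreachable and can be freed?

2

After clearing the end-marker at "bybyz", prune upward until reaching a node still needed by another word.
The suffix "yz" (2 nodes) is used only by "bybyz"; "byb" is itself a stored word, so pruning stops there.
Nodes removed: 2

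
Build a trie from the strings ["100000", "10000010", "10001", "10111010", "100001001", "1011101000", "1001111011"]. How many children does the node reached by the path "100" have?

2

Follow the path "100" to its node, then look at its outgoing edges.
Distinct next characters after "100": 0, 1.
That node has 2 child edges.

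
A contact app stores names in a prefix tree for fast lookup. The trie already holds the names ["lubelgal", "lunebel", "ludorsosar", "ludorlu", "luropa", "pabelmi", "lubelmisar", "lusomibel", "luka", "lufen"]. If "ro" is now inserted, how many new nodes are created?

2

"ro" shares no prefix with any stored word, so all 2 characters open new nodes.
2 − 0 = 2 new nodes.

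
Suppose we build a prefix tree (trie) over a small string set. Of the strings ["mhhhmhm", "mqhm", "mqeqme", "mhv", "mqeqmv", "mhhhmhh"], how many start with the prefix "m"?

6

Filter for entries beginning with "m":
Matches: "mhhhmhh", "mhhhmhm", "mhv", "mqeqme", "mqeqmv", "mqhm"
Count: 6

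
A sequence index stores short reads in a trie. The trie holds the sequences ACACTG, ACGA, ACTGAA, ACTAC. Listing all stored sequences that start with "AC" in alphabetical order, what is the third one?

Filter for "AC…" and sort: "ACACTG", "ACGA", "ACTAC", "ACTGAA"
The 3rd is ACTAC.

ACTAC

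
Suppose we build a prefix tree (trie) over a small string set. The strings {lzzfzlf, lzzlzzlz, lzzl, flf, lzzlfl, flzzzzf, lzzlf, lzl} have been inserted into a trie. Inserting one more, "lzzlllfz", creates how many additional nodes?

4

Walking "lzzlllfz" from the root, the first 4 characters ("lzzl") follow existing edges; "l" is the first miss.
New nodes needed: |"lzzlllfz"| − 4 = 8 − 4 = 4.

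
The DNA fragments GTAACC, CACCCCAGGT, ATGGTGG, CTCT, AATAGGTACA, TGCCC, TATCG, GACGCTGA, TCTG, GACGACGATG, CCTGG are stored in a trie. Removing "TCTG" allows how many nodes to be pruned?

3

After clearing the end-marker at "TCTG", prune upward until reaching a node still needed by another word.
The suffix "CTG" (3 nodes) is used only by "TCTG"; the node for "T" still has the child "G", so pruning stops there.
Nodes removed: 3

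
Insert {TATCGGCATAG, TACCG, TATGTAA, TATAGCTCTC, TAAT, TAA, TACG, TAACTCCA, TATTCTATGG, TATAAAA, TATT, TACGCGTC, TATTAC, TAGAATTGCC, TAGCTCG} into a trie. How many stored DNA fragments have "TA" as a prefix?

15

Walk to "TA"; the words in its subtree are exactly those with that prefix.
Matches: "TAA", "TAACTCCA", "TAAT", "TACCG", "TACG", "TACGCGTC", "TAGAATTGCC", "TAGCTCG", "TATAAAA", "TATAGCTCTC", "TATCGGCATAG", "TATGTAA", "TATT", "TATTAC", "TATTCTATGG"
Count: 15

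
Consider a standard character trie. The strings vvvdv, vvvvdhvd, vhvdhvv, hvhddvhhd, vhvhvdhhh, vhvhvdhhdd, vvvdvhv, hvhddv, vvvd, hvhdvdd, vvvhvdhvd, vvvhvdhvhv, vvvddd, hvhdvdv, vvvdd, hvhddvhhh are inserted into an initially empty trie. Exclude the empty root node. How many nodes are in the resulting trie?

50

Count nodes per top-level branch (shared prefixes stored once):
  'h'-branch (hvhddv, hvhddvhhd, hvhddvhhh, hvhdvdd, hvhdvdv): 14 nodes
  'v'-branch (vhvdhvv, vhvhvdhhdd, vhvhvdhhh, vvvd, vvvdd, vvvddd, vvvdv, vvvdvhv, vvvhvdhvd, vvvhvdhvhv, vvvvdhvd): 36 nodes
Sum: 50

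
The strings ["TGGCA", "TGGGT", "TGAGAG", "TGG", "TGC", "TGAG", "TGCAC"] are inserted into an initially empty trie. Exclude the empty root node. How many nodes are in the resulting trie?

14

Trie structure (* marks end of a word):
(root)
└─ T
   └─ G
      ├─ A
      │  └─ G *
      │     └─ A
      │        └─ G *
      ├─ C *
      │  └─ A
      │     └─ C *
      └─ G *
         ├─ C
         │  └─ A *
         └─ G
            └─ T *
Counting every labelled node above: 14.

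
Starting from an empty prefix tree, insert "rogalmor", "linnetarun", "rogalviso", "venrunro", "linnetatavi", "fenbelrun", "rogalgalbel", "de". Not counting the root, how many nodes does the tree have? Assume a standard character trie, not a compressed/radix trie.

Trace insertions, counting only characters that open a new branch:
  "rogalmor" → 8 new (r, o, g, a, l, m, o, r)
  "linnetarun" → 10 new (l, i, n, n, e, t, a, r, u, n)
  "rogalviso" → prefix "rogal" already present; 4 new (v, i, s, o)
  "venrunro" → 8 new (v, e, n, r, u, n, r, o)
  "linnetatavi" → prefix "linneta" already present; 4 new (t, a, v, i)
  "fenbelrun" → 9 new (f, e, n, b, e, l, r, u, n)
  "rogalgalbel" → prefix "rogal" already present; 6 new (g, a, l, b, e, l)
  "de" → 2 new (d, e)
Total nodes = 8 + 10 + 4 + 8 + 4 + 9 + 6 + 2 = 51

51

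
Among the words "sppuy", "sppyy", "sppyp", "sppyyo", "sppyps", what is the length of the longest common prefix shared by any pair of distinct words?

5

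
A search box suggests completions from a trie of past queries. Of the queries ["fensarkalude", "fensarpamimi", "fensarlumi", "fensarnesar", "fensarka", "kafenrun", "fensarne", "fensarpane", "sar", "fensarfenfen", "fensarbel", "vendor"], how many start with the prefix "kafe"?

Walk to "kafe"; the words in its subtree are exactly those with that prefix.
Words under "kafe": kafenrun
Count: 1

1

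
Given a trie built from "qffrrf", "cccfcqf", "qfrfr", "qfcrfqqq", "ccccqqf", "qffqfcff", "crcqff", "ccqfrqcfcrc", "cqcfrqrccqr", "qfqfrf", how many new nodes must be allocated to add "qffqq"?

1

The longest prefix of "qffqq" already in the trie is "qffq" (length 4).
So 5 − 4 = 1 new nodes.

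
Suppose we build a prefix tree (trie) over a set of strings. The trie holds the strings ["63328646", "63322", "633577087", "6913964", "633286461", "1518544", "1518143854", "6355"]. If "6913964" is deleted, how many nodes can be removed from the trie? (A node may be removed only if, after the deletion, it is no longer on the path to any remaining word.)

6

After clearing the end-marker at "6913964", prune upward until reaching a node still needed by another word.
The suffix "913964" (6 nodes) is used only by "6913964"; the node for "6" still has the child "3", so pruning stops there.
Nodes removed: 6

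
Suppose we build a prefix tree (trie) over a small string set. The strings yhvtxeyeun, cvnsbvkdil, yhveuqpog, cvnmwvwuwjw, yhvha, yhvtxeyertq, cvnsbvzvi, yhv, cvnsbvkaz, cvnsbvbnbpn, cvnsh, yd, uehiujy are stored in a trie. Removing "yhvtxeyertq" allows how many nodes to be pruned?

3

Walk "yhvtxeyertq" from the leaf back toward the root, removing each node that no remaining word uses.
The suffix "rtq" (3 nodes) is used only by "yhvtxeyertq"; the node for "yhvtxeye" still has the child "u", so pruning stops there.
Nodes removed: 3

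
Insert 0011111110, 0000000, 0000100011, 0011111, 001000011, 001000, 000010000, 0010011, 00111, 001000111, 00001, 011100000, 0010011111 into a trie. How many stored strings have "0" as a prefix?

13

Traverse to the node for "0", then collect every word in that subtree.
Matches: "0000000", "00001", "000010000", "0000100011", "001000", "001000011", "001000111", "0010011", "0010011111", "00111", "0011111", "0011111110", "011100000"
Count: 13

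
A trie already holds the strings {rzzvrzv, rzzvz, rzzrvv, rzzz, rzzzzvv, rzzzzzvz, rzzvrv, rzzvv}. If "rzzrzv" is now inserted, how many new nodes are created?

Walking "rzzrzv" from the root, the first 4 characters ("rzzr") follow existing edges; "z" is the first miss.
So 6 − 4 = 2 new nodes.

2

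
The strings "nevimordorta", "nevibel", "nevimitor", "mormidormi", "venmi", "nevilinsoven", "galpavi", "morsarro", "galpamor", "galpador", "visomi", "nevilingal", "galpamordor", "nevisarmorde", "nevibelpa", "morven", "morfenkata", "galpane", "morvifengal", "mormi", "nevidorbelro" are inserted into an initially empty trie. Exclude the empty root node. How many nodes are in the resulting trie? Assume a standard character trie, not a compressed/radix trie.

108

Insert word by word; a character creates a node only if that edge doesn't already exist:
  "nevimordorta" → 12 new (n, e, v, i, m, o, r, d, o, r, t, a)
  "nevibel" → prefix "nevi" already present; 3 new (b, e, l)
  "nevimitor" → prefix "nevim" already present; 4 new (i, t, o, r)
  "mormidormi" → 10 new (m, o, r, m, i, d, o, r, m, i)
  "venmi" → 5 new (v, e, n, m, i)
  "nevilinsoven" → prefix "nevi" already present; 8 new (l, i, n, s, o, v, e, n)
  "galpavi" → 7 new (g, a, l, p, a, v, i)
  "morsarro" → prefix "mor" already present; 5 new (s, a, r, r, o)
  "galpamor" → prefix "galpa" already present; 3 new (m, o, r)
  "galpador" → prefix "galpa" already present; 3 new (d, o, r)
  "visomi" → prefix "v" already present; 5 new (i, s, o, m, i)
  "nevilingal" → prefix "nevilin" already present; 3 new (g, a, l)
  "galpamordor" → prefix "galpamor" already present; 3 new (d, o, r)
  "nevisarmorde" → prefix "nevi" already present; 8 new (s, a, r, m, o, r, d, e)
  "nevibelpa" → prefix "nevibel" already present; 2 new (p, a)
  "morven" → prefix "mor" already present; 3 new (v, e, n)
  "morfenkata" → prefix "mor" already present; 7 new (f, e, n, k, a, t, a)
  "galpane" → prefix "galpa" already present; 2 new (n, e)
  "morvifengal" → prefix "morv" already present; 7 new (i, f, e, n, g, a, l)
  "mormi" → prefix "mormi" already present; 0 new (none)
  "nevidorbelro" → prefix "nevi" already present; 8 new (d, o, r, b, e, l, r, o)
Total nodes = 12 + 3 + 4 + 10 + 5 + 8 + 7 + 5 + 3 + 3 + 5 + 3 + 3 + 8 + 2 + 3 + 7 + 2 + 7 + 0 + 8 = 108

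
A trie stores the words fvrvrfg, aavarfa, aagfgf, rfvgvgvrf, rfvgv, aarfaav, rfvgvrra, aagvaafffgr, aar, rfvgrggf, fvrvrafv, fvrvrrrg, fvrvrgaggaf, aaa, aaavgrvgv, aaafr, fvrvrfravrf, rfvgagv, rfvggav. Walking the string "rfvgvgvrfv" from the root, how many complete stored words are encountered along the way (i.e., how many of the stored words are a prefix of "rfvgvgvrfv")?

2

Walk "rfvgvgvrfv" from the root; an end-of-word marker is hit whenever a stored word is a prefix of "rfvgvgvrfv".
Prefixes of the query that are stored words: "rfvgv", "rfvgvgvrf"
Count: 2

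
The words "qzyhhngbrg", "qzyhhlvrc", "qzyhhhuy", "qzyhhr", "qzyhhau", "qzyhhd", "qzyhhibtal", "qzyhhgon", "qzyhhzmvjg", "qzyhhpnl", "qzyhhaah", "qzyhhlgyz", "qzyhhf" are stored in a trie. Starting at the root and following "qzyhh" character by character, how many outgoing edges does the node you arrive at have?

Follow the path "qzyhh" to its node, then look at its outgoing edges.
Distinct next characters after "qzyhh": a, d, f, g, h, i, l, n, p, r, z.
That node has 11 child edges.

11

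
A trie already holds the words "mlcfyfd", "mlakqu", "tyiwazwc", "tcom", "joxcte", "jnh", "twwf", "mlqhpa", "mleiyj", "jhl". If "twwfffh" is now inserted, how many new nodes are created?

"twwf" is already a path in the trie; the remaining "ffh" must be added.
So 7 − 4 = 3 new nodes.

3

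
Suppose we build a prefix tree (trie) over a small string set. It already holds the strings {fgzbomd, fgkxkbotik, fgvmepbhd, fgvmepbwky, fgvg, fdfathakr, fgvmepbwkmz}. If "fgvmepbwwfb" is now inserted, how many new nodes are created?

3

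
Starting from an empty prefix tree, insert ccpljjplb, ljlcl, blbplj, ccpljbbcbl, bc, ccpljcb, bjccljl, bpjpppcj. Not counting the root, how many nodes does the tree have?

For each word, the new-node count is its length minus the longest prefix already in the trie:
  "ccpljjplb" → 9 new (c, c, p, l, j, j, p, l, b)
  "ljlcl" → 5 new (l, j, l, c, l)
  "blbplj" → 6 new (b, l, b, p, l, j)
  "ccpljbbcbl" → prefix "ccplj" already present; 5 new (b, b, c, b, l)
  "bc" → prefix "b" already present; 1 new (c)
  "ccpljcb" → prefix "ccplj" already present; 2 new (c, b)
  "bjccljl" → prefix "b" already present; 6 new (j, c, c, l, j, l)
  "bpjpppcj" → prefix "b" already present; 7 new (p, j, p, p, p, c, j)
Total nodes = 9 + 5 + 6 + 5 + 1 + 2 + 6 + 7 = 41

41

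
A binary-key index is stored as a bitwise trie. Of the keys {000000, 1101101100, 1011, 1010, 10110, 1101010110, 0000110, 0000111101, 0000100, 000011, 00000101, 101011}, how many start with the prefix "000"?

6

Walk to "000"; the words in its subtree are exactly those with that prefix.
Matches: "000000", "00000101", "0000100", "000011", "0000110", "0000111101"
Count: 6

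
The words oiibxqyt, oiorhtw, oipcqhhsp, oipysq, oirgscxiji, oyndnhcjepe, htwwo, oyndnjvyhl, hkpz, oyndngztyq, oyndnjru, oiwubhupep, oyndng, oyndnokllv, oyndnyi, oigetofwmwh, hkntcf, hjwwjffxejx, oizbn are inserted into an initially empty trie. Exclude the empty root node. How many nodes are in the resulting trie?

102

Insert word by word; a character creates a node only if that edge doesn't already exist:
  "oiibxqyt" → 8 new (o, i, i, b, x, q, y, t)
  "oiorhtw" → prefix "oi" already present; 5 new (o, r, h, t, w)
  "oipcqhhsp" → prefix "oi" already present; 7 new (p, c, q, h, h, s, p)
  "oipysq" → prefix "oip" already present; 3 new (y, s, q)
  "oirgscxiji" → prefix "oi" already present; 8 new (r, g, s, c, x, i, j, i)
  "oyndnhcjepe" → prefix "o" already present; 10 new (y, n, d, n, h, c, j, e, p, e)
  "htwwo" → 5 new (h, t, w, w, o)
  "oyndnjvyhl" → prefix "oyndn" already present; 5 new (j, v, y, h, l)
  "hkpz" → prefix "h" already present; 3 new (k, p, z)
  "oyndngztyq" → prefix "oyndn" already present; 5 new (g, z, t, y, q)
  "oyndnjru" → prefix "oyndnj" already present; 2 new (r, u)
  "oiwubhupep" → prefix "oi" already present; 8 new (w, u, b, h, u, p, e, p)
  "oyndng" → prefix "oyndng" already present; 0 new (none)
  "oyndnokllv" → prefix "oyndn" already present; 5 new (o, k, l, l, v)
  "oyndnyi" → prefix "oyndn" already present; 2 new (y, i)
  "oigetofwmwh" → prefix "oi" already present; 9 new (g, e, t, o, f, w, m, w, h)
  "hkntcf" → prefix "hk" already present; 4 new (n, t, c, f)
  "hjwwjffxejx" → prefix "h" already present; 10 new (j, w, w, j, f, f, x, e, j, x)
  "oizbn" → prefix "oi" already present; 3 new (z, b, n)
Total nodes = 8 + 5 + 7 + 3 + 8 + 10 + 5 + 5 + 3 + 5 + 2 + 8 + 0 + 5 + 2 + 9 + 4 + 10 + 3 = 102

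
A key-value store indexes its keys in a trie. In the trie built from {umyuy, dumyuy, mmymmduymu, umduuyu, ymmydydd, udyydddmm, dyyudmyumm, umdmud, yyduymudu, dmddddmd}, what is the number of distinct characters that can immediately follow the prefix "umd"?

The children of the "umd" node are the distinct next characters among strings starting with "umd".
Distinct next characters after "umd": m, u.
That node has 2 child edges.

2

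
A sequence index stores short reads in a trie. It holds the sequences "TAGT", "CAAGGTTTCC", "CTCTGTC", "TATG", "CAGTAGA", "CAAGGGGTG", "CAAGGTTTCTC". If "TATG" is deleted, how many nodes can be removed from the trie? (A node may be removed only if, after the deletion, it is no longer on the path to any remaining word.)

2

Walk "TATG" from the leaf back toward the root, removing each node that no remaining word uses.
The suffix "TG" (2 nodes) is used only by "TATG"; the node for "TA" still has the child "G", so pruning stops there.
Nodes removed: 2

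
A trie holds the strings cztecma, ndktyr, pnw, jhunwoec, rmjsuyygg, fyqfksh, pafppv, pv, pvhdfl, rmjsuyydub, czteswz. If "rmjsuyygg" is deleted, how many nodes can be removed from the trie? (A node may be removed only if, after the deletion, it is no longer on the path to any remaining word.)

Walk "rmjsuyygg" from the leaf back toward the root, removing each node that no remaining word uses.
The suffix "gg" (2 nodes) is used only by "rmjsuyygg"; the node for "rmjsuyy" still has the child "d", so pruning stops there.
Nodes removed: 2

2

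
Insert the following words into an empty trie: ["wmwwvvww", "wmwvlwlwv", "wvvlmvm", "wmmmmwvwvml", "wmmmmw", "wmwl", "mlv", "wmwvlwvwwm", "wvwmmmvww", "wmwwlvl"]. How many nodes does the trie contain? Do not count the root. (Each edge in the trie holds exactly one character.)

Count nodes per top-level branch (shared prefixes stored once):
  'm'-branch (mlv): 3 nodes
  'w'-branch (wmmmmw, wmmmmwvwvml, wmwl, wmwvlwlwv, wmwvlwvwwm, wmwwlvl, wmwwvvww, wvvlmvm, wvwmmmvww): 44 nodes
Sum: 47

47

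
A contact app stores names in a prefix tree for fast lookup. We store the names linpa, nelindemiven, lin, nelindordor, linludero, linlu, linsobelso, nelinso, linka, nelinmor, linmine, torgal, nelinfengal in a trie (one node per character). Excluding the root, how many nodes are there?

58

Trace insertions, counting only characters that open a new branch:
  "linpa" → 5 new (l, i, n, p, a)
  "nelindemiven" → 12 new (n, e, l, i, n, d, e, m, i, v, e, n)
  "lin" → prefix "lin" already present; 0 new (none)
  "nelindordor" → prefix "nelind" already present; 5 new (o, r, d, o, r)
  "linludero" → prefix "lin" already present; 6 new (l, u, d, e, r, o)
  "linlu" → prefix "linlu" already present; 0 new (none)
  "linsobelso" → prefix "lin" already present; 7 new (s, o, b, e, l, s, o)
  "nelinso" → prefix "nelin" already present; 2 new (s, o)
  "linka" → prefix "lin" already present; 2 new (k, a)
  "nelinmor" → prefix "nelin" already present; 3 new (m, o, r)
  "linmine" → prefix "lin" already present; 4 new (m, i, n, e)
  "torgal" → 6 new (t, o, r, g, a, l)
  "nelinfengal" → prefix "nelin" already present; 6 new (f, e, n, g, a, l)
Total nodes = 5 + 12 + 0 + 5 + 6 + 0 + 7 + 2 + 2 + 3 + 4 + 6 + 6 = 58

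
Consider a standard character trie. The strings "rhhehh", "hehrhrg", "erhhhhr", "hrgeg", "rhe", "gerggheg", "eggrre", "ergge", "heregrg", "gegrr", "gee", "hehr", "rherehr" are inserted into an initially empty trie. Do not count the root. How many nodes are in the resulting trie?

Trace insertions, counting only characters that open a new branch:
  "rhhehh" → 6 new (r, h, h, e, h, h)
  "hehrhrg" → 7 new (h, e, h, r, h, r, g)
  "erhhhhr" → 7 new (e, r, h, h, h, h, r)
  "hrgeg" → prefix "h" already present; 4 new (r, g, e, g)
  "rhe" → prefix "rh" already present; 1 new (e)
  "gerggheg" → 8 new (g, e, r, g, g, h, e, g)
  "eggrre" → prefix "e" already present; 5 new (g, g, r, r, e)
  "ergge" → prefix "er" already present; 3 new (g, g, e)
  "heregrg" → prefix "he" already present; 5 new (r, e, g, r, g)
  "gegrr" → prefix "ge" already present; 3 new (g, r, r)
  "gee" → prefix "ge" already present; 1 new (e)
  "hehr" → prefix "hehr" already present; 0 new (none)
  "rherehr" → prefix "rhe" already present; 4 new (r, e, h, r)
Total nodes = 6 + 7 + 7 + 4 + 1 + 8 + 5 + 3 + 5 + 3 + 1 + 0 + 4 = 54

54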